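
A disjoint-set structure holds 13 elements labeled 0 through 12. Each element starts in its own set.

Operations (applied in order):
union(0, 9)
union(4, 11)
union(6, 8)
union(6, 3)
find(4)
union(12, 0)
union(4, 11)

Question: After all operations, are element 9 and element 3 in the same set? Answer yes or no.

Step 1: union(0, 9) -> merged; set of 0 now {0, 9}
Step 2: union(4, 11) -> merged; set of 4 now {4, 11}
Step 3: union(6, 8) -> merged; set of 6 now {6, 8}
Step 4: union(6, 3) -> merged; set of 6 now {3, 6, 8}
Step 5: find(4) -> no change; set of 4 is {4, 11}
Step 6: union(12, 0) -> merged; set of 12 now {0, 9, 12}
Step 7: union(4, 11) -> already same set; set of 4 now {4, 11}
Set of 9: {0, 9, 12}; 3 is not a member.

Answer: no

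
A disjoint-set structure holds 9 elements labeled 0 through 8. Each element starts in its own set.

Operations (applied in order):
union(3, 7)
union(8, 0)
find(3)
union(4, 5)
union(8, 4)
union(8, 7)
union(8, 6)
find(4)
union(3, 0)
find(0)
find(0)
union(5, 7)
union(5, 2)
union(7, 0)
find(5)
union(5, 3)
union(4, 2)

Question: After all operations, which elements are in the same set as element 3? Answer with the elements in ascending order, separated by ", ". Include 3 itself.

Answer: 0, 2, 3, 4, 5, 6, 7, 8

Derivation:
Step 1: union(3, 7) -> merged; set of 3 now {3, 7}
Step 2: union(8, 0) -> merged; set of 8 now {0, 8}
Step 3: find(3) -> no change; set of 3 is {3, 7}
Step 4: union(4, 5) -> merged; set of 4 now {4, 5}
Step 5: union(8, 4) -> merged; set of 8 now {0, 4, 5, 8}
Step 6: union(8, 7) -> merged; set of 8 now {0, 3, 4, 5, 7, 8}
Step 7: union(8, 6) -> merged; set of 8 now {0, 3, 4, 5, 6, 7, 8}
Step 8: find(4) -> no change; set of 4 is {0, 3, 4, 5, 6, 7, 8}
Step 9: union(3, 0) -> already same set; set of 3 now {0, 3, 4, 5, 6, 7, 8}
Step 10: find(0) -> no change; set of 0 is {0, 3, 4, 5, 6, 7, 8}
Step 11: find(0) -> no change; set of 0 is {0, 3, 4, 5, 6, 7, 8}
Step 12: union(5, 7) -> already same set; set of 5 now {0, 3, 4, 5, 6, 7, 8}
Step 13: union(5, 2) -> merged; set of 5 now {0, 2, 3, 4, 5, 6, 7, 8}
Step 14: union(7, 0) -> already same set; set of 7 now {0, 2, 3, 4, 5, 6, 7, 8}
Step 15: find(5) -> no change; set of 5 is {0, 2, 3, 4, 5, 6, 7, 8}
Step 16: union(5, 3) -> already same set; set of 5 now {0, 2, 3, 4, 5, 6, 7, 8}
Step 17: union(4, 2) -> already same set; set of 4 now {0, 2, 3, 4, 5, 6, 7, 8}
Component of 3: {0, 2, 3, 4, 5, 6, 7, 8}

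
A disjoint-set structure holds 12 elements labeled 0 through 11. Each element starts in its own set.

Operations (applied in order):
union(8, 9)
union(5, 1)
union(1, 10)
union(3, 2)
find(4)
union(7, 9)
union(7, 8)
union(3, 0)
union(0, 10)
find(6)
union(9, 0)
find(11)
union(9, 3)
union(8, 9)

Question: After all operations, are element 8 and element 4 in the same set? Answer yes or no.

Answer: no

Derivation:
Step 1: union(8, 9) -> merged; set of 8 now {8, 9}
Step 2: union(5, 1) -> merged; set of 5 now {1, 5}
Step 3: union(1, 10) -> merged; set of 1 now {1, 5, 10}
Step 4: union(3, 2) -> merged; set of 3 now {2, 3}
Step 5: find(4) -> no change; set of 4 is {4}
Step 6: union(7, 9) -> merged; set of 7 now {7, 8, 9}
Step 7: union(7, 8) -> already same set; set of 7 now {7, 8, 9}
Step 8: union(3, 0) -> merged; set of 3 now {0, 2, 3}
Step 9: union(0, 10) -> merged; set of 0 now {0, 1, 2, 3, 5, 10}
Step 10: find(6) -> no change; set of 6 is {6}
Step 11: union(9, 0) -> merged; set of 9 now {0, 1, 2, 3, 5, 7, 8, 9, 10}
Step 12: find(11) -> no change; set of 11 is {11}
Step 13: union(9, 3) -> already same set; set of 9 now {0, 1, 2, 3, 5, 7, 8, 9, 10}
Step 14: union(8, 9) -> already same set; set of 8 now {0, 1, 2, 3, 5, 7, 8, 9, 10}
Set of 8: {0, 1, 2, 3, 5, 7, 8, 9, 10}; 4 is not a member.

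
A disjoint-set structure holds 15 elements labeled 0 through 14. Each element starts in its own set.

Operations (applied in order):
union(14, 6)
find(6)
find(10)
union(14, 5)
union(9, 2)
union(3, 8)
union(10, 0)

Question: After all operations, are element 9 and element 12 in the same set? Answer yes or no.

Answer: no

Derivation:
Step 1: union(14, 6) -> merged; set of 14 now {6, 14}
Step 2: find(6) -> no change; set of 6 is {6, 14}
Step 3: find(10) -> no change; set of 10 is {10}
Step 4: union(14, 5) -> merged; set of 14 now {5, 6, 14}
Step 5: union(9, 2) -> merged; set of 9 now {2, 9}
Step 6: union(3, 8) -> merged; set of 3 now {3, 8}
Step 7: union(10, 0) -> merged; set of 10 now {0, 10}
Set of 9: {2, 9}; 12 is not a member.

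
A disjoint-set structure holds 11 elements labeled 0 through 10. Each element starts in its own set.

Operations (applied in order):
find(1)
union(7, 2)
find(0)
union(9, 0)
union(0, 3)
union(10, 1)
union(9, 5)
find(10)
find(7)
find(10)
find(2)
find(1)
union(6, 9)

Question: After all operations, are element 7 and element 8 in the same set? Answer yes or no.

Step 1: find(1) -> no change; set of 1 is {1}
Step 2: union(7, 2) -> merged; set of 7 now {2, 7}
Step 3: find(0) -> no change; set of 0 is {0}
Step 4: union(9, 0) -> merged; set of 9 now {0, 9}
Step 5: union(0, 3) -> merged; set of 0 now {0, 3, 9}
Step 6: union(10, 1) -> merged; set of 10 now {1, 10}
Step 7: union(9, 5) -> merged; set of 9 now {0, 3, 5, 9}
Step 8: find(10) -> no change; set of 10 is {1, 10}
Step 9: find(7) -> no change; set of 7 is {2, 7}
Step 10: find(10) -> no change; set of 10 is {1, 10}
Step 11: find(2) -> no change; set of 2 is {2, 7}
Step 12: find(1) -> no change; set of 1 is {1, 10}
Step 13: union(6, 9) -> merged; set of 6 now {0, 3, 5, 6, 9}
Set of 7: {2, 7}; 8 is not a member.

Answer: no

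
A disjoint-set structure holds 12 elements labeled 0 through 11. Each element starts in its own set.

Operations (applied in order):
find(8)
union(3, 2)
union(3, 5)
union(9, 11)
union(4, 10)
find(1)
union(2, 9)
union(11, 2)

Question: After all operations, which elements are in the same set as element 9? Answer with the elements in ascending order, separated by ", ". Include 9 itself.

Answer: 2, 3, 5, 9, 11

Derivation:
Step 1: find(8) -> no change; set of 8 is {8}
Step 2: union(3, 2) -> merged; set of 3 now {2, 3}
Step 3: union(3, 5) -> merged; set of 3 now {2, 3, 5}
Step 4: union(9, 11) -> merged; set of 9 now {9, 11}
Step 5: union(4, 10) -> merged; set of 4 now {4, 10}
Step 6: find(1) -> no change; set of 1 is {1}
Step 7: union(2, 9) -> merged; set of 2 now {2, 3, 5, 9, 11}
Step 8: union(11, 2) -> already same set; set of 11 now {2, 3, 5, 9, 11}
Component of 9: {2, 3, 5, 9, 11}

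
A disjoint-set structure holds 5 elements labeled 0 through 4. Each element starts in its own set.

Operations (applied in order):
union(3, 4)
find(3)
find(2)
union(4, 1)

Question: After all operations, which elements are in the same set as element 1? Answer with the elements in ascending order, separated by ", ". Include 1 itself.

Answer: 1, 3, 4

Derivation:
Step 1: union(3, 4) -> merged; set of 3 now {3, 4}
Step 2: find(3) -> no change; set of 3 is {3, 4}
Step 3: find(2) -> no change; set of 2 is {2}
Step 4: union(4, 1) -> merged; set of 4 now {1, 3, 4}
Component of 1: {1, 3, 4}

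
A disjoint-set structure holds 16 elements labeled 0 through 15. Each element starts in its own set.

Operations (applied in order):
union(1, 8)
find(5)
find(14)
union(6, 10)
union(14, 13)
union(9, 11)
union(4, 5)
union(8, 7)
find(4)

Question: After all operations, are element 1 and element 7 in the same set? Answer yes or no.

Step 1: union(1, 8) -> merged; set of 1 now {1, 8}
Step 2: find(5) -> no change; set of 5 is {5}
Step 3: find(14) -> no change; set of 14 is {14}
Step 4: union(6, 10) -> merged; set of 6 now {6, 10}
Step 5: union(14, 13) -> merged; set of 14 now {13, 14}
Step 6: union(9, 11) -> merged; set of 9 now {9, 11}
Step 7: union(4, 5) -> merged; set of 4 now {4, 5}
Step 8: union(8, 7) -> merged; set of 8 now {1, 7, 8}
Step 9: find(4) -> no change; set of 4 is {4, 5}
Set of 1: {1, 7, 8}; 7 is a member.

Answer: yes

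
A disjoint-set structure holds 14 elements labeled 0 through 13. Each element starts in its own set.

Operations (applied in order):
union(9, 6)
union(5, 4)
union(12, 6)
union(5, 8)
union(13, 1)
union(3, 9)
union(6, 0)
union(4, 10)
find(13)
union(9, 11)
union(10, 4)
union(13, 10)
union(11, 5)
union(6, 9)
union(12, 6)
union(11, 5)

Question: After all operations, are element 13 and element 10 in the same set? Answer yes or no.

Step 1: union(9, 6) -> merged; set of 9 now {6, 9}
Step 2: union(5, 4) -> merged; set of 5 now {4, 5}
Step 3: union(12, 6) -> merged; set of 12 now {6, 9, 12}
Step 4: union(5, 8) -> merged; set of 5 now {4, 5, 8}
Step 5: union(13, 1) -> merged; set of 13 now {1, 13}
Step 6: union(3, 9) -> merged; set of 3 now {3, 6, 9, 12}
Step 7: union(6, 0) -> merged; set of 6 now {0, 3, 6, 9, 12}
Step 8: union(4, 10) -> merged; set of 4 now {4, 5, 8, 10}
Step 9: find(13) -> no change; set of 13 is {1, 13}
Step 10: union(9, 11) -> merged; set of 9 now {0, 3, 6, 9, 11, 12}
Step 11: union(10, 4) -> already same set; set of 10 now {4, 5, 8, 10}
Step 12: union(13, 10) -> merged; set of 13 now {1, 4, 5, 8, 10, 13}
Step 13: union(11, 5) -> merged; set of 11 now {0, 1, 3, 4, 5, 6, 8, 9, 10, 11, 12, 13}
Step 14: union(6, 9) -> already same set; set of 6 now {0, 1, 3, 4, 5, 6, 8, 9, 10, 11, 12, 13}
Step 15: union(12, 6) -> already same set; set of 12 now {0, 1, 3, 4, 5, 6, 8, 9, 10, 11, 12, 13}
Step 16: union(11, 5) -> already same set; set of 11 now {0, 1, 3, 4, 5, 6, 8, 9, 10, 11, 12, 13}
Set of 13: {0, 1, 3, 4, 5, 6, 8, 9, 10, 11, 12, 13}; 10 is a member.

Answer: yes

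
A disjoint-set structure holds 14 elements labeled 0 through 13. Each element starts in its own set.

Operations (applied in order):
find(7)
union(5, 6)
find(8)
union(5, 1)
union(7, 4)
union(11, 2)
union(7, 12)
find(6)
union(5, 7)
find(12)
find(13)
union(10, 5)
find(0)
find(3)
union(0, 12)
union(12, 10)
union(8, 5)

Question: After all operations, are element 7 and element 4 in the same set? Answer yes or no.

Answer: yes

Derivation:
Step 1: find(7) -> no change; set of 7 is {7}
Step 2: union(5, 6) -> merged; set of 5 now {5, 6}
Step 3: find(8) -> no change; set of 8 is {8}
Step 4: union(5, 1) -> merged; set of 5 now {1, 5, 6}
Step 5: union(7, 4) -> merged; set of 7 now {4, 7}
Step 6: union(11, 2) -> merged; set of 11 now {2, 11}
Step 7: union(7, 12) -> merged; set of 7 now {4, 7, 12}
Step 8: find(6) -> no change; set of 6 is {1, 5, 6}
Step 9: union(5, 7) -> merged; set of 5 now {1, 4, 5, 6, 7, 12}
Step 10: find(12) -> no change; set of 12 is {1, 4, 5, 6, 7, 12}
Step 11: find(13) -> no change; set of 13 is {13}
Step 12: union(10, 5) -> merged; set of 10 now {1, 4, 5, 6, 7, 10, 12}
Step 13: find(0) -> no change; set of 0 is {0}
Step 14: find(3) -> no change; set of 3 is {3}
Step 15: union(0, 12) -> merged; set of 0 now {0, 1, 4, 5, 6, 7, 10, 12}
Step 16: union(12, 10) -> already same set; set of 12 now {0, 1, 4, 5, 6, 7, 10, 12}
Step 17: union(8, 5) -> merged; set of 8 now {0, 1, 4, 5, 6, 7, 8, 10, 12}
Set of 7: {0, 1, 4, 5, 6, 7, 8, 10, 12}; 4 is a member.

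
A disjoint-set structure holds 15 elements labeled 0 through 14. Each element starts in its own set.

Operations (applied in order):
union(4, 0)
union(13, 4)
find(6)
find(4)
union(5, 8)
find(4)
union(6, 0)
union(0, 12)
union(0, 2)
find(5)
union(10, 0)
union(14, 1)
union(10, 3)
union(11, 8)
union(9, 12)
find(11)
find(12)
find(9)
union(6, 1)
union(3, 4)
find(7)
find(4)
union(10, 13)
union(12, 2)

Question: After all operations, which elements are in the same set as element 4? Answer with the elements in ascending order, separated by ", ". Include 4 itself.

Step 1: union(4, 0) -> merged; set of 4 now {0, 4}
Step 2: union(13, 4) -> merged; set of 13 now {0, 4, 13}
Step 3: find(6) -> no change; set of 6 is {6}
Step 4: find(4) -> no change; set of 4 is {0, 4, 13}
Step 5: union(5, 8) -> merged; set of 5 now {5, 8}
Step 6: find(4) -> no change; set of 4 is {0, 4, 13}
Step 7: union(6, 0) -> merged; set of 6 now {0, 4, 6, 13}
Step 8: union(0, 12) -> merged; set of 0 now {0, 4, 6, 12, 13}
Step 9: union(0, 2) -> merged; set of 0 now {0, 2, 4, 6, 12, 13}
Step 10: find(5) -> no change; set of 5 is {5, 8}
Step 11: union(10, 0) -> merged; set of 10 now {0, 2, 4, 6, 10, 12, 13}
Step 12: union(14, 1) -> merged; set of 14 now {1, 14}
Step 13: union(10, 3) -> merged; set of 10 now {0, 2, 3, 4, 6, 10, 12, 13}
Step 14: union(11, 8) -> merged; set of 11 now {5, 8, 11}
Step 15: union(9, 12) -> merged; set of 9 now {0, 2, 3, 4, 6, 9, 10, 12, 13}
Step 16: find(11) -> no change; set of 11 is {5, 8, 11}
Step 17: find(12) -> no change; set of 12 is {0, 2, 3, 4, 6, 9, 10, 12, 13}
Step 18: find(9) -> no change; set of 9 is {0, 2, 3, 4, 6, 9, 10, 12, 13}
Step 19: union(6, 1) -> merged; set of 6 now {0, 1, 2, 3, 4, 6, 9, 10, 12, 13, 14}
Step 20: union(3, 4) -> already same set; set of 3 now {0, 1, 2, 3, 4, 6, 9, 10, 12, 13, 14}
Step 21: find(7) -> no change; set of 7 is {7}
Step 22: find(4) -> no change; set of 4 is {0, 1, 2, 3, 4, 6, 9, 10, 12, 13, 14}
Step 23: union(10, 13) -> already same set; set of 10 now {0, 1, 2, 3, 4, 6, 9, 10, 12, 13, 14}
Step 24: union(12, 2) -> already same set; set of 12 now {0, 1, 2, 3, 4, 6, 9, 10, 12, 13, 14}
Component of 4: {0, 1, 2, 3, 4, 6, 9, 10, 12, 13, 14}

Answer: 0, 1, 2, 3, 4, 6, 9, 10, 12, 13, 14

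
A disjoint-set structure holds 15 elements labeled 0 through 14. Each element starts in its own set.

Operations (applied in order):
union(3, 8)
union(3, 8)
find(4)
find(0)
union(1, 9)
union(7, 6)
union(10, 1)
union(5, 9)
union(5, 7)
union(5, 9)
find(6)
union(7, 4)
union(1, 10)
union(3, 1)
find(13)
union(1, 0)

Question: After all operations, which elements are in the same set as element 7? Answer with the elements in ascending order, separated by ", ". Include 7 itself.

Answer: 0, 1, 3, 4, 5, 6, 7, 8, 9, 10

Derivation:
Step 1: union(3, 8) -> merged; set of 3 now {3, 8}
Step 2: union(3, 8) -> already same set; set of 3 now {3, 8}
Step 3: find(4) -> no change; set of 4 is {4}
Step 4: find(0) -> no change; set of 0 is {0}
Step 5: union(1, 9) -> merged; set of 1 now {1, 9}
Step 6: union(7, 6) -> merged; set of 7 now {6, 7}
Step 7: union(10, 1) -> merged; set of 10 now {1, 9, 10}
Step 8: union(5, 9) -> merged; set of 5 now {1, 5, 9, 10}
Step 9: union(5, 7) -> merged; set of 5 now {1, 5, 6, 7, 9, 10}
Step 10: union(5, 9) -> already same set; set of 5 now {1, 5, 6, 7, 9, 10}
Step 11: find(6) -> no change; set of 6 is {1, 5, 6, 7, 9, 10}
Step 12: union(7, 4) -> merged; set of 7 now {1, 4, 5, 6, 7, 9, 10}
Step 13: union(1, 10) -> already same set; set of 1 now {1, 4, 5, 6, 7, 9, 10}
Step 14: union(3, 1) -> merged; set of 3 now {1, 3, 4, 5, 6, 7, 8, 9, 10}
Step 15: find(13) -> no change; set of 13 is {13}
Step 16: union(1, 0) -> merged; set of 1 now {0, 1, 3, 4, 5, 6, 7, 8, 9, 10}
Component of 7: {0, 1, 3, 4, 5, 6, 7, 8, 9, 10}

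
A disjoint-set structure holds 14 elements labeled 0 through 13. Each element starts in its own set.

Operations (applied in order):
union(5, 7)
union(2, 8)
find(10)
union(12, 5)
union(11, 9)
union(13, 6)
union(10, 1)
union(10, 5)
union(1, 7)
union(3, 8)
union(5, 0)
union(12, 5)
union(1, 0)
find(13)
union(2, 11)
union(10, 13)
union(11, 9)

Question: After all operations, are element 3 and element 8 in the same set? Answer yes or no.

Answer: yes

Derivation:
Step 1: union(5, 7) -> merged; set of 5 now {5, 7}
Step 2: union(2, 8) -> merged; set of 2 now {2, 8}
Step 3: find(10) -> no change; set of 10 is {10}
Step 4: union(12, 5) -> merged; set of 12 now {5, 7, 12}
Step 5: union(11, 9) -> merged; set of 11 now {9, 11}
Step 6: union(13, 6) -> merged; set of 13 now {6, 13}
Step 7: union(10, 1) -> merged; set of 10 now {1, 10}
Step 8: union(10, 5) -> merged; set of 10 now {1, 5, 7, 10, 12}
Step 9: union(1, 7) -> already same set; set of 1 now {1, 5, 7, 10, 12}
Step 10: union(3, 8) -> merged; set of 3 now {2, 3, 8}
Step 11: union(5, 0) -> merged; set of 5 now {0, 1, 5, 7, 10, 12}
Step 12: union(12, 5) -> already same set; set of 12 now {0, 1, 5, 7, 10, 12}
Step 13: union(1, 0) -> already same set; set of 1 now {0, 1, 5, 7, 10, 12}
Step 14: find(13) -> no change; set of 13 is {6, 13}
Step 15: union(2, 11) -> merged; set of 2 now {2, 3, 8, 9, 11}
Step 16: union(10, 13) -> merged; set of 10 now {0, 1, 5, 6, 7, 10, 12, 13}
Step 17: union(11, 9) -> already same set; set of 11 now {2, 3, 8, 9, 11}
Set of 3: {2, 3, 8, 9, 11}; 8 is a member.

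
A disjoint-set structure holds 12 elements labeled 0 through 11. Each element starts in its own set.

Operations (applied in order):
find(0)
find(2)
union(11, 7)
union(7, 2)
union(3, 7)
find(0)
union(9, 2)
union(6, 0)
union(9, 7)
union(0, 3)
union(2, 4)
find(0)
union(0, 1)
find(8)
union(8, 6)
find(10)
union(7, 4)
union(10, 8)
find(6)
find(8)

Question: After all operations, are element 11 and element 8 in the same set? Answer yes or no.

Step 1: find(0) -> no change; set of 0 is {0}
Step 2: find(2) -> no change; set of 2 is {2}
Step 3: union(11, 7) -> merged; set of 11 now {7, 11}
Step 4: union(7, 2) -> merged; set of 7 now {2, 7, 11}
Step 5: union(3, 7) -> merged; set of 3 now {2, 3, 7, 11}
Step 6: find(0) -> no change; set of 0 is {0}
Step 7: union(9, 2) -> merged; set of 9 now {2, 3, 7, 9, 11}
Step 8: union(6, 0) -> merged; set of 6 now {0, 6}
Step 9: union(9, 7) -> already same set; set of 9 now {2, 3, 7, 9, 11}
Step 10: union(0, 3) -> merged; set of 0 now {0, 2, 3, 6, 7, 9, 11}
Step 11: union(2, 4) -> merged; set of 2 now {0, 2, 3, 4, 6, 7, 9, 11}
Step 12: find(0) -> no change; set of 0 is {0, 2, 3, 4, 6, 7, 9, 11}
Step 13: union(0, 1) -> merged; set of 0 now {0, 1, 2, 3, 4, 6, 7, 9, 11}
Step 14: find(8) -> no change; set of 8 is {8}
Step 15: union(8, 6) -> merged; set of 8 now {0, 1, 2, 3, 4, 6, 7, 8, 9, 11}
Step 16: find(10) -> no change; set of 10 is {10}
Step 17: union(7, 4) -> already same set; set of 7 now {0, 1, 2, 3, 4, 6, 7, 8, 9, 11}
Step 18: union(10, 8) -> merged; set of 10 now {0, 1, 2, 3, 4, 6, 7, 8, 9, 10, 11}
Step 19: find(6) -> no change; set of 6 is {0, 1, 2, 3, 4, 6, 7, 8, 9, 10, 11}
Step 20: find(8) -> no change; set of 8 is {0, 1, 2, 3, 4, 6, 7, 8, 9, 10, 11}
Set of 11: {0, 1, 2, 3, 4, 6, 7, 8, 9, 10, 11}; 8 is a member.

Answer: yes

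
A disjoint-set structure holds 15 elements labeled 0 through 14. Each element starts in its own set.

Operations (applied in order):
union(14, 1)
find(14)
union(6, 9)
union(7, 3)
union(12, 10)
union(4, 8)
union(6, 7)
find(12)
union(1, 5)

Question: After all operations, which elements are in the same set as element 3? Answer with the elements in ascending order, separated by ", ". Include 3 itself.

Step 1: union(14, 1) -> merged; set of 14 now {1, 14}
Step 2: find(14) -> no change; set of 14 is {1, 14}
Step 3: union(6, 9) -> merged; set of 6 now {6, 9}
Step 4: union(7, 3) -> merged; set of 7 now {3, 7}
Step 5: union(12, 10) -> merged; set of 12 now {10, 12}
Step 6: union(4, 8) -> merged; set of 4 now {4, 8}
Step 7: union(6, 7) -> merged; set of 6 now {3, 6, 7, 9}
Step 8: find(12) -> no change; set of 12 is {10, 12}
Step 9: union(1, 5) -> merged; set of 1 now {1, 5, 14}
Component of 3: {3, 6, 7, 9}

Answer: 3, 6, 7, 9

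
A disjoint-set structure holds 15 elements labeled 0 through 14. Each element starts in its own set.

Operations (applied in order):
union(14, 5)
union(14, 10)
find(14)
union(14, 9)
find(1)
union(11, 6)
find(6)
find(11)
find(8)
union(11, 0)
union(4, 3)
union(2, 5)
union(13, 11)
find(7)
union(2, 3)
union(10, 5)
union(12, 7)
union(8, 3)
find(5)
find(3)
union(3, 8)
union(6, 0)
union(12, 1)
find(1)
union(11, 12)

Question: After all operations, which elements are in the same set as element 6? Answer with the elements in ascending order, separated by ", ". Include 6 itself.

Answer: 0, 1, 6, 7, 11, 12, 13

Derivation:
Step 1: union(14, 5) -> merged; set of 14 now {5, 14}
Step 2: union(14, 10) -> merged; set of 14 now {5, 10, 14}
Step 3: find(14) -> no change; set of 14 is {5, 10, 14}
Step 4: union(14, 9) -> merged; set of 14 now {5, 9, 10, 14}
Step 5: find(1) -> no change; set of 1 is {1}
Step 6: union(11, 6) -> merged; set of 11 now {6, 11}
Step 7: find(6) -> no change; set of 6 is {6, 11}
Step 8: find(11) -> no change; set of 11 is {6, 11}
Step 9: find(8) -> no change; set of 8 is {8}
Step 10: union(11, 0) -> merged; set of 11 now {0, 6, 11}
Step 11: union(4, 3) -> merged; set of 4 now {3, 4}
Step 12: union(2, 5) -> merged; set of 2 now {2, 5, 9, 10, 14}
Step 13: union(13, 11) -> merged; set of 13 now {0, 6, 11, 13}
Step 14: find(7) -> no change; set of 7 is {7}
Step 15: union(2, 3) -> merged; set of 2 now {2, 3, 4, 5, 9, 10, 14}
Step 16: union(10, 5) -> already same set; set of 10 now {2, 3, 4, 5, 9, 10, 14}
Step 17: union(12, 7) -> merged; set of 12 now {7, 12}
Step 18: union(8, 3) -> merged; set of 8 now {2, 3, 4, 5, 8, 9, 10, 14}
Step 19: find(5) -> no change; set of 5 is {2, 3, 4, 5, 8, 9, 10, 14}
Step 20: find(3) -> no change; set of 3 is {2, 3, 4, 5, 8, 9, 10, 14}
Step 21: union(3, 8) -> already same set; set of 3 now {2, 3, 4, 5, 8, 9, 10, 14}
Step 22: union(6, 0) -> already same set; set of 6 now {0, 6, 11, 13}
Step 23: union(12, 1) -> merged; set of 12 now {1, 7, 12}
Step 24: find(1) -> no change; set of 1 is {1, 7, 12}
Step 25: union(11, 12) -> merged; set of 11 now {0, 1, 6, 7, 11, 12, 13}
Component of 6: {0, 1, 6, 7, 11, 12, 13}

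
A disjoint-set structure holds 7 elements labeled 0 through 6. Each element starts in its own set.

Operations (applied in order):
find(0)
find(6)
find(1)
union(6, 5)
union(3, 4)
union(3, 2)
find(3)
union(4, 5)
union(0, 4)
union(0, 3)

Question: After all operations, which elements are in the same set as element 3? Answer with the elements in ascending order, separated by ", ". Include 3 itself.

Step 1: find(0) -> no change; set of 0 is {0}
Step 2: find(6) -> no change; set of 6 is {6}
Step 3: find(1) -> no change; set of 1 is {1}
Step 4: union(6, 5) -> merged; set of 6 now {5, 6}
Step 5: union(3, 4) -> merged; set of 3 now {3, 4}
Step 6: union(3, 2) -> merged; set of 3 now {2, 3, 4}
Step 7: find(3) -> no change; set of 3 is {2, 3, 4}
Step 8: union(4, 5) -> merged; set of 4 now {2, 3, 4, 5, 6}
Step 9: union(0, 4) -> merged; set of 0 now {0, 2, 3, 4, 5, 6}
Step 10: union(0, 3) -> already same set; set of 0 now {0, 2, 3, 4, 5, 6}
Component of 3: {0, 2, 3, 4, 5, 6}

Answer: 0, 2, 3, 4, 5, 6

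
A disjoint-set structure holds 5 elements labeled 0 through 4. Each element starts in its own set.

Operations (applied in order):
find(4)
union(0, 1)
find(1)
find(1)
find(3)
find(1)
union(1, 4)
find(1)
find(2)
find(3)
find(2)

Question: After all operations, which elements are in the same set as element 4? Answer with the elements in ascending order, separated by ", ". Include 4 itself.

Answer: 0, 1, 4

Derivation:
Step 1: find(4) -> no change; set of 4 is {4}
Step 2: union(0, 1) -> merged; set of 0 now {0, 1}
Step 3: find(1) -> no change; set of 1 is {0, 1}
Step 4: find(1) -> no change; set of 1 is {0, 1}
Step 5: find(3) -> no change; set of 3 is {3}
Step 6: find(1) -> no change; set of 1 is {0, 1}
Step 7: union(1, 4) -> merged; set of 1 now {0, 1, 4}
Step 8: find(1) -> no change; set of 1 is {0, 1, 4}
Step 9: find(2) -> no change; set of 2 is {2}
Step 10: find(3) -> no change; set of 3 is {3}
Step 11: find(2) -> no change; set of 2 is {2}
Component of 4: {0, 1, 4}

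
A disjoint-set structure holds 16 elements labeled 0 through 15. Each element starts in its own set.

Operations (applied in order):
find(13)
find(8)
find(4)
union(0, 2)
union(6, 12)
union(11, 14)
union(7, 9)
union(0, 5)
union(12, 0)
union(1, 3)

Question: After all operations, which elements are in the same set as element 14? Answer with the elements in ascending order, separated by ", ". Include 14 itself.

Answer: 11, 14

Derivation:
Step 1: find(13) -> no change; set of 13 is {13}
Step 2: find(8) -> no change; set of 8 is {8}
Step 3: find(4) -> no change; set of 4 is {4}
Step 4: union(0, 2) -> merged; set of 0 now {0, 2}
Step 5: union(6, 12) -> merged; set of 6 now {6, 12}
Step 6: union(11, 14) -> merged; set of 11 now {11, 14}
Step 7: union(7, 9) -> merged; set of 7 now {7, 9}
Step 8: union(0, 5) -> merged; set of 0 now {0, 2, 5}
Step 9: union(12, 0) -> merged; set of 12 now {0, 2, 5, 6, 12}
Step 10: union(1, 3) -> merged; set of 1 now {1, 3}
Component of 14: {11, 14}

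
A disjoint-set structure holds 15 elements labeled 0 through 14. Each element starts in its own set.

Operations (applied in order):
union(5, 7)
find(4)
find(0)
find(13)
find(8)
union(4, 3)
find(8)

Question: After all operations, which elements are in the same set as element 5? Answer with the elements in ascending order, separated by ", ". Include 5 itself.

Step 1: union(5, 7) -> merged; set of 5 now {5, 7}
Step 2: find(4) -> no change; set of 4 is {4}
Step 3: find(0) -> no change; set of 0 is {0}
Step 4: find(13) -> no change; set of 13 is {13}
Step 5: find(8) -> no change; set of 8 is {8}
Step 6: union(4, 3) -> merged; set of 4 now {3, 4}
Step 7: find(8) -> no change; set of 8 is {8}
Component of 5: {5, 7}

Answer: 5, 7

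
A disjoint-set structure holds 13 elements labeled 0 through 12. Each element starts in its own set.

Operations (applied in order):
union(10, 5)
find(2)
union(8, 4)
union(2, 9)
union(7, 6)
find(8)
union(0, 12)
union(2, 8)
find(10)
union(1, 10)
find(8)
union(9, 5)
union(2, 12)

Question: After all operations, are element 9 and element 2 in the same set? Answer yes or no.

Step 1: union(10, 5) -> merged; set of 10 now {5, 10}
Step 2: find(2) -> no change; set of 2 is {2}
Step 3: union(8, 4) -> merged; set of 8 now {4, 8}
Step 4: union(2, 9) -> merged; set of 2 now {2, 9}
Step 5: union(7, 6) -> merged; set of 7 now {6, 7}
Step 6: find(8) -> no change; set of 8 is {4, 8}
Step 7: union(0, 12) -> merged; set of 0 now {0, 12}
Step 8: union(2, 8) -> merged; set of 2 now {2, 4, 8, 9}
Step 9: find(10) -> no change; set of 10 is {5, 10}
Step 10: union(1, 10) -> merged; set of 1 now {1, 5, 10}
Step 11: find(8) -> no change; set of 8 is {2, 4, 8, 9}
Step 12: union(9, 5) -> merged; set of 9 now {1, 2, 4, 5, 8, 9, 10}
Step 13: union(2, 12) -> merged; set of 2 now {0, 1, 2, 4, 5, 8, 9, 10, 12}
Set of 9: {0, 1, 2, 4, 5, 8, 9, 10, 12}; 2 is a member.

Answer: yes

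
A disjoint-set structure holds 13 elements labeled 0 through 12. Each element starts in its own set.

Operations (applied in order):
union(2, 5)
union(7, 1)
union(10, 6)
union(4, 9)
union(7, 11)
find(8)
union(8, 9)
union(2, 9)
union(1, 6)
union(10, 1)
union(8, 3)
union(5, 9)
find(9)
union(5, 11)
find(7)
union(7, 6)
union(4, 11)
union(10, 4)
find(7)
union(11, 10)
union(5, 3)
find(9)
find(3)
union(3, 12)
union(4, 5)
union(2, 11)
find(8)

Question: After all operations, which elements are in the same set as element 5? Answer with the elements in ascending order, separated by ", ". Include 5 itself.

Answer: 1, 2, 3, 4, 5, 6, 7, 8, 9, 10, 11, 12

Derivation:
Step 1: union(2, 5) -> merged; set of 2 now {2, 5}
Step 2: union(7, 1) -> merged; set of 7 now {1, 7}
Step 3: union(10, 6) -> merged; set of 10 now {6, 10}
Step 4: union(4, 9) -> merged; set of 4 now {4, 9}
Step 5: union(7, 11) -> merged; set of 7 now {1, 7, 11}
Step 6: find(8) -> no change; set of 8 is {8}
Step 7: union(8, 9) -> merged; set of 8 now {4, 8, 9}
Step 8: union(2, 9) -> merged; set of 2 now {2, 4, 5, 8, 9}
Step 9: union(1, 6) -> merged; set of 1 now {1, 6, 7, 10, 11}
Step 10: union(10, 1) -> already same set; set of 10 now {1, 6, 7, 10, 11}
Step 11: union(8, 3) -> merged; set of 8 now {2, 3, 4, 5, 8, 9}
Step 12: union(5, 9) -> already same set; set of 5 now {2, 3, 4, 5, 8, 9}
Step 13: find(9) -> no change; set of 9 is {2, 3, 4, 5, 8, 9}
Step 14: union(5, 11) -> merged; set of 5 now {1, 2, 3, 4, 5, 6, 7, 8, 9, 10, 11}
Step 15: find(7) -> no change; set of 7 is {1, 2, 3, 4, 5, 6, 7, 8, 9, 10, 11}
Step 16: union(7, 6) -> already same set; set of 7 now {1, 2, 3, 4, 5, 6, 7, 8, 9, 10, 11}
Step 17: union(4, 11) -> already same set; set of 4 now {1, 2, 3, 4, 5, 6, 7, 8, 9, 10, 11}
Step 18: union(10, 4) -> already same set; set of 10 now {1, 2, 3, 4, 5, 6, 7, 8, 9, 10, 11}
Step 19: find(7) -> no change; set of 7 is {1, 2, 3, 4, 5, 6, 7, 8, 9, 10, 11}
Step 20: union(11, 10) -> already same set; set of 11 now {1, 2, 3, 4, 5, 6, 7, 8, 9, 10, 11}
Step 21: union(5, 3) -> already same set; set of 5 now {1, 2, 3, 4, 5, 6, 7, 8, 9, 10, 11}
Step 22: find(9) -> no change; set of 9 is {1, 2, 3, 4, 5, 6, 7, 8, 9, 10, 11}
Step 23: find(3) -> no change; set of 3 is {1, 2, 3, 4, 5, 6, 7, 8, 9, 10, 11}
Step 24: union(3, 12) -> merged; set of 3 now {1, 2, 3, 4, 5, 6, 7, 8, 9, 10, 11, 12}
Step 25: union(4, 5) -> already same set; set of 4 now {1, 2, 3, 4, 5, 6, 7, 8, 9, 10, 11, 12}
Step 26: union(2, 11) -> already same set; set of 2 now {1, 2, 3, 4, 5, 6, 7, 8, 9, 10, 11, 12}
Step 27: find(8) -> no change; set of 8 is {1, 2, 3, 4, 5, 6, 7, 8, 9, 10, 11, 12}
Component of 5: {1, 2, 3, 4, 5, 6, 7, 8, 9, 10, 11, 12}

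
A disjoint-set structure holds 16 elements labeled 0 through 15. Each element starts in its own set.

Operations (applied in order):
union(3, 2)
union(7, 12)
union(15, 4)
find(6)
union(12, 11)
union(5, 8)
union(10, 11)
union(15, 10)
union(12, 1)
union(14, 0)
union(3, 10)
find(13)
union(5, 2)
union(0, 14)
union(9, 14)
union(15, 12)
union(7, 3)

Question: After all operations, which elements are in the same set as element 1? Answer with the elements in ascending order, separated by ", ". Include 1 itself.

Step 1: union(3, 2) -> merged; set of 3 now {2, 3}
Step 2: union(7, 12) -> merged; set of 7 now {7, 12}
Step 3: union(15, 4) -> merged; set of 15 now {4, 15}
Step 4: find(6) -> no change; set of 6 is {6}
Step 5: union(12, 11) -> merged; set of 12 now {7, 11, 12}
Step 6: union(5, 8) -> merged; set of 5 now {5, 8}
Step 7: union(10, 11) -> merged; set of 10 now {7, 10, 11, 12}
Step 8: union(15, 10) -> merged; set of 15 now {4, 7, 10, 11, 12, 15}
Step 9: union(12, 1) -> merged; set of 12 now {1, 4, 7, 10, 11, 12, 15}
Step 10: union(14, 0) -> merged; set of 14 now {0, 14}
Step 11: union(3, 10) -> merged; set of 3 now {1, 2, 3, 4, 7, 10, 11, 12, 15}
Step 12: find(13) -> no change; set of 13 is {13}
Step 13: union(5, 2) -> merged; set of 5 now {1, 2, 3, 4, 5, 7, 8, 10, 11, 12, 15}
Step 14: union(0, 14) -> already same set; set of 0 now {0, 14}
Step 15: union(9, 14) -> merged; set of 9 now {0, 9, 14}
Step 16: union(15, 12) -> already same set; set of 15 now {1, 2, 3, 4, 5, 7, 8, 10, 11, 12, 15}
Step 17: union(7, 3) -> already same set; set of 7 now {1, 2, 3, 4, 5, 7, 8, 10, 11, 12, 15}
Component of 1: {1, 2, 3, 4, 5, 7, 8, 10, 11, 12, 15}

Answer: 1, 2, 3, 4, 5, 7, 8, 10, 11, 12, 15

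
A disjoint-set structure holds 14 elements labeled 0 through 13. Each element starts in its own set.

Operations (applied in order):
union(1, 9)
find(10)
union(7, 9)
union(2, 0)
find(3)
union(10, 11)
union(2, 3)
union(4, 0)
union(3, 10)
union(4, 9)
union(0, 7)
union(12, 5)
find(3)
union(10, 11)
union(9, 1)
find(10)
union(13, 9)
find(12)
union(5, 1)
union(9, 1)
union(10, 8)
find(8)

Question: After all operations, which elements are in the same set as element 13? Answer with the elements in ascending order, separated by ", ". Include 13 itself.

Answer: 0, 1, 2, 3, 4, 5, 7, 8, 9, 10, 11, 12, 13

Derivation:
Step 1: union(1, 9) -> merged; set of 1 now {1, 9}
Step 2: find(10) -> no change; set of 10 is {10}
Step 3: union(7, 9) -> merged; set of 7 now {1, 7, 9}
Step 4: union(2, 0) -> merged; set of 2 now {0, 2}
Step 5: find(3) -> no change; set of 3 is {3}
Step 6: union(10, 11) -> merged; set of 10 now {10, 11}
Step 7: union(2, 3) -> merged; set of 2 now {0, 2, 3}
Step 8: union(4, 0) -> merged; set of 4 now {0, 2, 3, 4}
Step 9: union(3, 10) -> merged; set of 3 now {0, 2, 3, 4, 10, 11}
Step 10: union(4, 9) -> merged; set of 4 now {0, 1, 2, 3, 4, 7, 9, 10, 11}
Step 11: union(0, 7) -> already same set; set of 0 now {0, 1, 2, 3, 4, 7, 9, 10, 11}
Step 12: union(12, 5) -> merged; set of 12 now {5, 12}
Step 13: find(3) -> no change; set of 3 is {0, 1, 2, 3, 4, 7, 9, 10, 11}
Step 14: union(10, 11) -> already same set; set of 10 now {0, 1, 2, 3, 4, 7, 9, 10, 11}
Step 15: union(9, 1) -> already same set; set of 9 now {0, 1, 2, 3, 4, 7, 9, 10, 11}
Step 16: find(10) -> no change; set of 10 is {0, 1, 2, 3, 4, 7, 9, 10, 11}
Step 17: union(13, 9) -> merged; set of 13 now {0, 1, 2, 3, 4, 7, 9, 10, 11, 13}
Step 18: find(12) -> no change; set of 12 is {5, 12}
Step 19: union(5, 1) -> merged; set of 5 now {0, 1, 2, 3, 4, 5, 7, 9, 10, 11, 12, 13}
Step 20: union(9, 1) -> already same set; set of 9 now {0, 1, 2, 3, 4, 5, 7, 9, 10, 11, 12, 13}
Step 21: union(10, 8) -> merged; set of 10 now {0, 1, 2, 3, 4, 5, 7, 8, 9, 10, 11, 12, 13}
Step 22: find(8) -> no change; set of 8 is {0, 1, 2, 3, 4, 5, 7, 8, 9, 10, 11, 12, 13}
Component of 13: {0, 1, 2, 3, 4, 5, 7, 8, 9, 10, 11, 12, 13}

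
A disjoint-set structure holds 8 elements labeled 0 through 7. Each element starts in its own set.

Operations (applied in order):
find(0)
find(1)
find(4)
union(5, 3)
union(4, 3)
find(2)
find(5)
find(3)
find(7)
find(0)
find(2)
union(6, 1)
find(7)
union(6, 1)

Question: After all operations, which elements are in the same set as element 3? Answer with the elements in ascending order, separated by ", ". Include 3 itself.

Answer: 3, 4, 5

Derivation:
Step 1: find(0) -> no change; set of 0 is {0}
Step 2: find(1) -> no change; set of 1 is {1}
Step 3: find(4) -> no change; set of 4 is {4}
Step 4: union(5, 3) -> merged; set of 5 now {3, 5}
Step 5: union(4, 3) -> merged; set of 4 now {3, 4, 5}
Step 6: find(2) -> no change; set of 2 is {2}
Step 7: find(5) -> no change; set of 5 is {3, 4, 5}
Step 8: find(3) -> no change; set of 3 is {3, 4, 5}
Step 9: find(7) -> no change; set of 7 is {7}
Step 10: find(0) -> no change; set of 0 is {0}
Step 11: find(2) -> no change; set of 2 is {2}
Step 12: union(6, 1) -> merged; set of 6 now {1, 6}
Step 13: find(7) -> no change; set of 7 is {7}
Step 14: union(6, 1) -> already same set; set of 6 now {1, 6}
Component of 3: {3, 4, 5}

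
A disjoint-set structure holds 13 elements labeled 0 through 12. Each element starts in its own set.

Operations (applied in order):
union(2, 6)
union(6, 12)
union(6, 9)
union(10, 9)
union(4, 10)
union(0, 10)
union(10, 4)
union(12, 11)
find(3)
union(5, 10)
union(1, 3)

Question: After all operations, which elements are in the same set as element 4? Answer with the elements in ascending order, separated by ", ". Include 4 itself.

Step 1: union(2, 6) -> merged; set of 2 now {2, 6}
Step 2: union(6, 12) -> merged; set of 6 now {2, 6, 12}
Step 3: union(6, 9) -> merged; set of 6 now {2, 6, 9, 12}
Step 4: union(10, 9) -> merged; set of 10 now {2, 6, 9, 10, 12}
Step 5: union(4, 10) -> merged; set of 4 now {2, 4, 6, 9, 10, 12}
Step 6: union(0, 10) -> merged; set of 0 now {0, 2, 4, 6, 9, 10, 12}
Step 7: union(10, 4) -> already same set; set of 10 now {0, 2, 4, 6, 9, 10, 12}
Step 8: union(12, 11) -> merged; set of 12 now {0, 2, 4, 6, 9, 10, 11, 12}
Step 9: find(3) -> no change; set of 3 is {3}
Step 10: union(5, 10) -> merged; set of 5 now {0, 2, 4, 5, 6, 9, 10, 11, 12}
Step 11: union(1, 3) -> merged; set of 1 now {1, 3}
Component of 4: {0, 2, 4, 5, 6, 9, 10, 11, 12}

Answer: 0, 2, 4, 5, 6, 9, 10, 11, 12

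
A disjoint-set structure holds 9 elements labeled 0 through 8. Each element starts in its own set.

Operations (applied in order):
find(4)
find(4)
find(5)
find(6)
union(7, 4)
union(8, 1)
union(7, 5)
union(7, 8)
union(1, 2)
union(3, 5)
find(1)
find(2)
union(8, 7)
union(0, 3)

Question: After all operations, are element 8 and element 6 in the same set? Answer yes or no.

Answer: no

Derivation:
Step 1: find(4) -> no change; set of 4 is {4}
Step 2: find(4) -> no change; set of 4 is {4}
Step 3: find(5) -> no change; set of 5 is {5}
Step 4: find(6) -> no change; set of 6 is {6}
Step 5: union(7, 4) -> merged; set of 7 now {4, 7}
Step 6: union(8, 1) -> merged; set of 8 now {1, 8}
Step 7: union(7, 5) -> merged; set of 7 now {4, 5, 7}
Step 8: union(7, 8) -> merged; set of 7 now {1, 4, 5, 7, 8}
Step 9: union(1, 2) -> merged; set of 1 now {1, 2, 4, 5, 7, 8}
Step 10: union(3, 5) -> merged; set of 3 now {1, 2, 3, 4, 5, 7, 8}
Step 11: find(1) -> no change; set of 1 is {1, 2, 3, 4, 5, 7, 8}
Step 12: find(2) -> no change; set of 2 is {1, 2, 3, 4, 5, 7, 8}
Step 13: union(8, 7) -> already same set; set of 8 now {1, 2, 3, 4, 5, 7, 8}
Step 14: union(0, 3) -> merged; set of 0 now {0, 1, 2, 3, 4, 5, 7, 8}
Set of 8: {0, 1, 2, 3, 4, 5, 7, 8}; 6 is not a member.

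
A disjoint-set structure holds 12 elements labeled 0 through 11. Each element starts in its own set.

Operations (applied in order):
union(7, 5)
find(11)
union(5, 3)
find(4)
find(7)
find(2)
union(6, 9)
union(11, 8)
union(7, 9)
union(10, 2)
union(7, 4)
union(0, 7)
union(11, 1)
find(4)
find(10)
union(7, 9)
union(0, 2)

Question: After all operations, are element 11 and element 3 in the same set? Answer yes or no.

Answer: no

Derivation:
Step 1: union(7, 5) -> merged; set of 7 now {5, 7}
Step 2: find(11) -> no change; set of 11 is {11}
Step 3: union(5, 3) -> merged; set of 5 now {3, 5, 7}
Step 4: find(4) -> no change; set of 4 is {4}
Step 5: find(7) -> no change; set of 7 is {3, 5, 7}
Step 6: find(2) -> no change; set of 2 is {2}
Step 7: union(6, 9) -> merged; set of 6 now {6, 9}
Step 8: union(11, 8) -> merged; set of 11 now {8, 11}
Step 9: union(7, 9) -> merged; set of 7 now {3, 5, 6, 7, 9}
Step 10: union(10, 2) -> merged; set of 10 now {2, 10}
Step 11: union(7, 4) -> merged; set of 7 now {3, 4, 5, 6, 7, 9}
Step 12: union(0, 7) -> merged; set of 0 now {0, 3, 4, 5, 6, 7, 9}
Step 13: union(11, 1) -> merged; set of 11 now {1, 8, 11}
Step 14: find(4) -> no change; set of 4 is {0, 3, 4, 5, 6, 7, 9}
Step 15: find(10) -> no change; set of 10 is {2, 10}
Step 16: union(7, 9) -> already same set; set of 7 now {0, 3, 4, 5, 6, 7, 9}
Step 17: union(0, 2) -> merged; set of 0 now {0, 2, 3, 4, 5, 6, 7, 9, 10}
Set of 11: {1, 8, 11}; 3 is not a member.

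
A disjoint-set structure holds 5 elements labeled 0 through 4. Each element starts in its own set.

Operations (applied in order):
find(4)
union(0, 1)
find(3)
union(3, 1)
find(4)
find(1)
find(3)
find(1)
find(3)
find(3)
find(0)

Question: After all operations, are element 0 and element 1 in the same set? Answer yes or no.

Step 1: find(4) -> no change; set of 4 is {4}
Step 2: union(0, 1) -> merged; set of 0 now {0, 1}
Step 3: find(3) -> no change; set of 3 is {3}
Step 4: union(3, 1) -> merged; set of 3 now {0, 1, 3}
Step 5: find(4) -> no change; set of 4 is {4}
Step 6: find(1) -> no change; set of 1 is {0, 1, 3}
Step 7: find(3) -> no change; set of 3 is {0, 1, 3}
Step 8: find(1) -> no change; set of 1 is {0, 1, 3}
Step 9: find(3) -> no change; set of 3 is {0, 1, 3}
Step 10: find(3) -> no change; set of 3 is {0, 1, 3}
Step 11: find(0) -> no change; set of 0 is {0, 1, 3}
Set of 0: {0, 1, 3}; 1 is a member.

Answer: yes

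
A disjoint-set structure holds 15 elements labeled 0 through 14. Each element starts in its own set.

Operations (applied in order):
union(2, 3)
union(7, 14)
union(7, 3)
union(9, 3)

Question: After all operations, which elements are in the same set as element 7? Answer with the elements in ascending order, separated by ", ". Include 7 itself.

Answer: 2, 3, 7, 9, 14

Derivation:
Step 1: union(2, 3) -> merged; set of 2 now {2, 3}
Step 2: union(7, 14) -> merged; set of 7 now {7, 14}
Step 3: union(7, 3) -> merged; set of 7 now {2, 3, 7, 14}
Step 4: union(9, 3) -> merged; set of 9 now {2, 3, 7, 9, 14}
Component of 7: {2, 3, 7, 9, 14}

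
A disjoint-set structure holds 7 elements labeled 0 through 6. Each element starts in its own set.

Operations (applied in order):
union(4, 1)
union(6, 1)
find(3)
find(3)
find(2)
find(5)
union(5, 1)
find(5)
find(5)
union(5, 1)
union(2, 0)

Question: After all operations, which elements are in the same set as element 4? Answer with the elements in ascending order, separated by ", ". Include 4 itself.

Step 1: union(4, 1) -> merged; set of 4 now {1, 4}
Step 2: union(6, 1) -> merged; set of 6 now {1, 4, 6}
Step 3: find(3) -> no change; set of 3 is {3}
Step 4: find(3) -> no change; set of 3 is {3}
Step 5: find(2) -> no change; set of 2 is {2}
Step 6: find(5) -> no change; set of 5 is {5}
Step 7: union(5, 1) -> merged; set of 5 now {1, 4, 5, 6}
Step 8: find(5) -> no change; set of 5 is {1, 4, 5, 6}
Step 9: find(5) -> no change; set of 5 is {1, 4, 5, 6}
Step 10: union(5, 1) -> already same set; set of 5 now {1, 4, 5, 6}
Step 11: union(2, 0) -> merged; set of 2 now {0, 2}
Component of 4: {1, 4, 5, 6}

Answer: 1, 4, 5, 6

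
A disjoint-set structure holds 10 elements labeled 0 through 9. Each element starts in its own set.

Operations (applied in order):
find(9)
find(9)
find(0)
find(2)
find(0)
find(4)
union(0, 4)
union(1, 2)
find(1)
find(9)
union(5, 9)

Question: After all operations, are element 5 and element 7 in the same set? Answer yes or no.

Answer: no

Derivation:
Step 1: find(9) -> no change; set of 9 is {9}
Step 2: find(9) -> no change; set of 9 is {9}
Step 3: find(0) -> no change; set of 0 is {0}
Step 4: find(2) -> no change; set of 2 is {2}
Step 5: find(0) -> no change; set of 0 is {0}
Step 6: find(4) -> no change; set of 4 is {4}
Step 7: union(0, 4) -> merged; set of 0 now {0, 4}
Step 8: union(1, 2) -> merged; set of 1 now {1, 2}
Step 9: find(1) -> no change; set of 1 is {1, 2}
Step 10: find(9) -> no change; set of 9 is {9}
Step 11: union(5, 9) -> merged; set of 5 now {5, 9}
Set of 5: {5, 9}; 7 is not a member.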